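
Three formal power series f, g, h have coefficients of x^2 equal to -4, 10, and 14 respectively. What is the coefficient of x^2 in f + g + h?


Series addition is componentwise:
-4 + 10 + 14
= 20

20


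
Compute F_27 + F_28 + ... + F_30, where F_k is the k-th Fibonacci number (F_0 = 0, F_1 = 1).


Use the identity sum_{k=0}^{N} F_k = F_{N+2} - 1 (which follows from F_{k+2} - F_{k+1} = F_k). Then
sum_{k=27}^{30} F_k = (F_{32} - 1) - (F_{28} - 1) = F_{32} - F_{28}.
Computing: F_{32} = 2178309, F_{28} = 317811, so
Sum = 2178309 - 317811 = 1860498.

1860498


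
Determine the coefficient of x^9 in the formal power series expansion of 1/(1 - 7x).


The geometric series identity gives 1/(1 - c x) = sum_{k>=0} c^k x^k, so the coefficient of x^k is c^k.
Here c = 7 and k = 9.
Computing: 7^9 = 40353607

40353607


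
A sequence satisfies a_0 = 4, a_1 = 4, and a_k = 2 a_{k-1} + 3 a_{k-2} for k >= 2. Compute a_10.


The characteristic equation is t^2 - 2 t - 3 = 0, with roots r_1 = 3 and r_2 = -1 (so c_1 = r_1 + r_2, c_2 = -r_1 r_2 as required).
One can use the closed form a_n = A r_1^n + B r_2^n, but direct iteration is more reliable:
a_0 = 4, a_1 = 4, a_2 = 20, a_3 = 52, a_4 = 164, a_5 = 484, a_6 = 1460, a_7 = 4372, a_8 = 13124, a_9 = 39364, a_10 = 118100.
So a_10 = 118100.

118100


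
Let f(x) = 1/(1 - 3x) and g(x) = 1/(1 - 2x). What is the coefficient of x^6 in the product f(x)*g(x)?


The coefficient of x^n in f*g is the Cauchy product: sum_{k=0}^{n} a^k * b^(n-k).
With a=3, b=2, n=6:
sum_{k=0}^{6} 3^k * 2^(6-k)
= 2059

2059


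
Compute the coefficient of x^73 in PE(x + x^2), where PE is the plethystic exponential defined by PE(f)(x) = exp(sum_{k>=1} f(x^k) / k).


With f(x) = x + x^2, the exponent is sum_{k>=1} (x^k + x^(2k)) / k = -ln(1 - x) - ln(1 - x^2). Exponentiating:
PE(x + x^2) = 1 / ((1 - x)(1 - x^2)).
This is the generating function for partitions of n into parts of size 1 or 2. The number of 2's can be any j in 0..36, and the rest are 1's, so
[x^73] = floor(73/2) + 1 = 37.

37


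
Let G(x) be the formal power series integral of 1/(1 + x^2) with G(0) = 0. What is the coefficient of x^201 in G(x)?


1/(1 + x^2) = sum_{j>=0} (-1)^j x^(2j). Integrating termwise with G(0) = 0:
G(x) = sum_{j>=0} (-1)^j x^(2j+1) / (2j+1) = arctan(x).
Only odd powers are nonzero. For x^201 write 201 = 2*100 + 1, giving
(-1)^100 / 201 = 1/201 = 1/201.

1/201


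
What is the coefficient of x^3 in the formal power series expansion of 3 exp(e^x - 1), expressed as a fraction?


exp(e^x - 1) is the exponential generating function for the Bell numbers Bell_k: exp(e^x - 1) = sum_{k>=0} Bell_k x^k / k!.
So the coefficient of x^3 in 3 exp(e^x - 1) is 3 Bell_3 / 3!.
Computing: Bell_3 = 5 and 3! = 6, giving
3 * 5/6 = 5/2.

5/2


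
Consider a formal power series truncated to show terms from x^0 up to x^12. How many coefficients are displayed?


From x^0 to x^12 inclusive, the count is 12 - 0 + 1 = 13.

13


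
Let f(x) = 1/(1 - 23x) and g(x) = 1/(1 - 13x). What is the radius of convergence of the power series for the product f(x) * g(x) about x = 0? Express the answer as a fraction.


The radius of 1/(1 - 23x) is 1/23 (nearest singularity at x = 1/23), and the radius of 1/(1 - 13x) is 1/13.
The product f(x)*g(x) = 1/((1 - 23x)(1 - 13x)) has singularities at both 1/23 and 1/13, so its radius of convergence is the distance to the nearest one:
min(1/23, 1/13) = 1/23.

1/23


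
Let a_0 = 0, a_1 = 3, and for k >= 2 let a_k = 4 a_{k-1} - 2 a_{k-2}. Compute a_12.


Iterating the recurrence forward:
a_0 = 0
a_1 = 3
a_2 = 4*3 - 2*0 = 12
a_3 = 4*12 - 2*3 = 42
a_4 = 4*42 - 2*12 = 144
a_5 = 4*144 - 2*42 = 492
a_6 = 4*492 - 2*144 = 1680
a_7 = 4*1680 - 2*492 = 5736
a_8 = 4*5736 - 2*1680 = 19584
a_9 = 4*19584 - 2*5736 = 66864
a_10 = 4*66864 - 2*19584 = 228288
a_11 = 4*228288 - 2*66864 = 779424
a_12 = 4*779424 - 2*228288 = 2661120
So a_12 = 2661120.

2661120


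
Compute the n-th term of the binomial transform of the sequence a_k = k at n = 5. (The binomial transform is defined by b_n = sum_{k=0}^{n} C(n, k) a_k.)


With a_k = k, b_n = sum_{k=0}^{n} C(n, k) k. Using k * C(n, k) = n * C(n-1, k-1) gives b_n = n * sum_{k>=1} C(n-1, k-1) = n * 2^(n-1).
For n = 5: 5 * 2^4 = 5 * 16 = 80.

80


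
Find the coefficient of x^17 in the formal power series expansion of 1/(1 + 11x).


Write 1/(1 + c x) = 1/(1 - (-c) x) and apply the geometric-series identity
1/(1 - y) = sum_{k>=0} y^k to get 1/(1 + c x) = sum_{k>=0} (-c)^k x^k.
So the coefficient of x^k is (-c)^k = (-1)^k * c^k.
Here c = 11 and k = 17:
(-11)^17 = -1 * 505447028499293771 = -505447028499293771

-505447028499293771


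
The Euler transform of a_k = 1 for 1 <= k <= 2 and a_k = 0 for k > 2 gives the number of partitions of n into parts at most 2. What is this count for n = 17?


Partitions of 17 into parts at most 2:
Using generating function (1-x)^(-1)(1-x^2)^(-1),
the coefficient of x^17 = 9

9


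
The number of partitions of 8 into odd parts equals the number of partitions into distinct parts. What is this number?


Computing partitions of 8 into odd parts (1, 3, 5, ...):
Using the generating function prod_{k>=0} 1/(1-x^(2k+1)),
the count is 6

6


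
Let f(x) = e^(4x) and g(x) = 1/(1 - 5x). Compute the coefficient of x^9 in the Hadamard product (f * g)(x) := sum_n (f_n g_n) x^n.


Expanding: f_k = 4^k/k! (from e^(4x)) and g_k = 5^k (from 1/(1 - 5x)). So the Hadamard coefficient (f * g)_k = 4^k 5^k / k! = (20)^k / k!.
For k = 9: 20^9/9! = 512000000000/362880 = 800000000/567.

800000000/567


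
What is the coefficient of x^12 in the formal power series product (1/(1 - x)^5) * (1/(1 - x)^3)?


Combine the factors: (1/(1 - x)^5) * (1/(1 - x)^3) = 1/(1 - x)^8.
Then use 1/(1 - x)^r = sum_{k>=0} C(k + r - 1, r - 1) x^k with r = 8 and k = 12:
C(19, 7) = 50388.

50388


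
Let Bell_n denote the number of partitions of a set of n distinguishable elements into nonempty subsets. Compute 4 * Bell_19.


Bell_19 can be computed from the Bell triangle or from Dobinski's identity Bell_n = (1/e) * sum_{k>=0} k^n / k!.
Computing Bell_19 = 5832742205057.
Then 4 * 5832742205057 = 23330968820228.

23330968820228


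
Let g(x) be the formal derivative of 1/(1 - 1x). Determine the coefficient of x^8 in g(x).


Differentiate termwise: d/dx sum_{k>=0} 1^k x^k = sum_{k>=1} k 1^k x^(k-1) = sum_{j>=0} (j+1) 1^(j+1) x^j.
Equivalently, d/dx [1/(1 - 1x)] = 1/(1 - 1x)^2.
For j = 8: 9 * 1^9 = 9 * 1 = 9.

9


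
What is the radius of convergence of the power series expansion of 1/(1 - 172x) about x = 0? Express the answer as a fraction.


Expanding 1/(1 - 172x) = sum_{k>=0} 172^k x^k, the series converges when |172x| < 1, i.e., |x| < 1/172.
So the radius of convergence is 1/172 = 1/172.

1/172


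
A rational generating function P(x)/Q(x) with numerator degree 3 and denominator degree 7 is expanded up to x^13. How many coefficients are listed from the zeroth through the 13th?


Expanding up to x^13 gives the coefficients for x^0, x^1, ..., x^13.
That is 13 + 1 = 14 coefficients in total.

14


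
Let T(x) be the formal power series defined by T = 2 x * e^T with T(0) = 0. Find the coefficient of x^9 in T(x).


Apply the Lagrange inversion formula: if T = 2 x * phi(T) with phi(t) = e^t, then
[x^n] T = 2^n * (1/n) [t^(n-1)] phi(t)^n = 2^n * (1/n) [t^(n-1)] e^(n t) = 2^n * (1/n) * n^(n-1) / (n-1)! = 2^n * n^(n-1) / n!.
When c = 1 this is the Cayley count of rooted labeled trees on n vertices, divided by n!.
For n = 9: 2^9 * 9^8 / 9! = 512 * 43046721/362880 = 2125764/35.

2125764/35


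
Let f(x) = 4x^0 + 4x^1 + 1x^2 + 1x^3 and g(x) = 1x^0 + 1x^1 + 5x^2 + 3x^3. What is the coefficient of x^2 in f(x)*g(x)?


Cauchy product at x^2:
4*5 + 4*1 + 1*1
= 25

25


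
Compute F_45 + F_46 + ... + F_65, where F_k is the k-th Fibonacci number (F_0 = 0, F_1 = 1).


Use the identity sum_{k=0}^{N} F_k = F_{N+2} - 1 (which follows from F_{k+2} - F_{k+1} = F_k). Then
sum_{k=45}^{65} F_k = (F_{67} - 1) - (F_{46} - 1) = F_{67} - F_{46}.
Computing: F_{67} = 44945570212853, F_{46} = 1836311903, so
Sum = 44945570212853 - 1836311903 = 44943733900950.

44943733900950


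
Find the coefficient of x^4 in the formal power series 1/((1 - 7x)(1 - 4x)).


By partial fractions or Cauchy convolution:
The coefficient equals sum_{k=0}^{4} 7^k * 4^(4-k).
= 5261

5261


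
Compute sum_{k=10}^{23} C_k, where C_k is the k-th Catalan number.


C_10 through C_23: 16796, 58786, 208012, 742900, 2674440, 9694845, 35357670, 129644790, 477638700, 1767263190, 6564120420, 24466267020, 91482563640, 343059613650
Sum = 16796 + 58786 + 208012 + 742900 + 2674440 + 9694845 + 35357670 + 129644790 + 477638700 + 1767263190 + 6564120420 + 24466267020 + 91482563640 + 343059613650
= 467995864859

467995864859


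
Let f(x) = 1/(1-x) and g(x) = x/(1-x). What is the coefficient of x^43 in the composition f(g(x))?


First simplify the composition: f(g(x)) = 1/(1 - x/(1-x)) = (1-x)/((1-x) - x) = (1-x)/(1-2x).
Now extract the coefficient. Write (1-x)/(1-2x) = 1/(1-2x) - x/(1-2x).
The coefficient of x^n in 1/(1-2x) is 2^n, and in x/(1-2x) is 2^(n-1) (for n >= 1).
So the coefficient of x^43 is 2^43 - 2^42 = 8796093022208 - 4398046511104 = 4398046511104.

4398046511104


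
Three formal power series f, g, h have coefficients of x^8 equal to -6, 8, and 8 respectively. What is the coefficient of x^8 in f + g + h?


Series addition is componentwise:
-6 + 8 + 8
= 10

10


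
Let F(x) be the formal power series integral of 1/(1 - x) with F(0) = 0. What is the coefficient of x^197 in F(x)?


1/(1 - x) = sum_{k>=0} x^k. Integrating termwise and using F(0) = 0 gives
F(x) = sum_{k>=0} x^(k+1) / (k+1) = sum_{m>=1} x^m / m = -ln(1 - x).
So the coefficient of x^197 is 1/197 = 1/197.

1/197


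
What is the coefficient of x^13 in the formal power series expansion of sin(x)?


The Maclaurin series is sin(t) = sum_{k>=0} (-1)^k t^(2k+1) / (2k+1)!, so substituting t = x, only odd powers of x are nonzero, with coefficient of x^(2k+1) equal to (-1)^k / (2k+1)!.
Write 13 = 2*6 + 1, giving the coefficient (-1)^6 / 13! = 1/6227020800 = 1/6227020800.

1/6227020800


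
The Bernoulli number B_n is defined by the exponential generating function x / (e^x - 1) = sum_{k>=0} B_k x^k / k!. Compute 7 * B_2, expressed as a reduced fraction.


Bernoulli numbers can also be computed recursively via B_0 = 1 and sum_{j=0}^{m} C(m+1, j) B_j = 0 for m >= 1. Odd-index Bernoulli numbers vanish for k >= 3.
Computing B_2 = 1/6, so 7 * B_2 = 7 * 1/6 = 7/6.

7/6


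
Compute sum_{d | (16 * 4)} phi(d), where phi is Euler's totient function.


First, 16 * 4 = 64. One classical identity is sum_{d | n} phi(d) = n (each k in [1, n] has a unique gcd with n, and among the k's with gcd(k, n) = n/d there are phi(d) of them). So the sum equals 64. We also verify directly:
Divisors of 64: 1, 2, 4, 8, 16, 32, 64.
phi values: 1, 1, 2, 4, 8, 16, 32.
Sum = 64.

64


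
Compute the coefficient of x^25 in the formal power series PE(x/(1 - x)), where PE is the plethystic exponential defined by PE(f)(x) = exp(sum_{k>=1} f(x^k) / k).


For f(x) = x/(1 - x) we have
sum_{k>=1} f(x^k) / k = sum_{k>=1} (1/k) * x^k / (1 - x^k) = sum_{k, m >= 1} x^(k m) / k,
which after exponentiating simplifies to
PE(x/(1 - x)) = prod_{k>=1} 1 / (1 - x^k).
This is the generating function for the partition function p(n), so the coefficient of x^25 is p(25).
Computing p(25) by dynamic programming over parts 1, 2, ..., 25: p(25) = 1958.

1958


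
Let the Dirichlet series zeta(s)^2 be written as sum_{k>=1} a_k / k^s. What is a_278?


The Dirichlet convolution of the constant function 1 with itself gives (1 * 1)(k) = sum_{d | k} 1 = d(k), the number of positive divisors of k.
Since zeta(s) = sum_{k>=1} 1/k^s, we have zeta(s)^2 = sum_{k>=1} d(k)/k^s, so a_k = d(k).
For k = 278: the divisors are 1, 2, 139, 278.
Count = 4.

4


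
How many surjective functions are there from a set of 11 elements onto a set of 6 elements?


By inclusion-exclusion on which target elements are missed, the number of surjections from an n-set onto a k-set is
surj(n, k) = sum_{j=0}^{k} (-1)^j C(k, j) (k - j)^n.
Equivalently surj(n, k) = k! * S(n, k), where S(n, k) is the Stirling number of the second kind.
For n = 11, k = 6:
S(11, 6) = 179487, so
surj = 6! * 179487 = 720 * 179487 = 129230640.

129230640


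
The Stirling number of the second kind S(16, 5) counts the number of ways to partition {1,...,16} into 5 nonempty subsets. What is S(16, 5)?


Using the explicit formula S(n,k) = (1/k!) sum_{j=0}^{k} (-1)^(k-j) C(k,j) j^n:
S(16, 5) = 1096190550
Equivalently, S(n,k) is n! times the coefficient of x^n in the EGF (e^x - 1)^k / k!.

1096190550


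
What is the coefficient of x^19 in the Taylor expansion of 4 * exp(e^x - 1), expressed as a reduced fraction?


exp(e^x - 1) = sum_{k>=0} Bell_k x^k / k!, where Bell_k is the k-th Bell number.
So the coefficient of x^19 is 4 * Bell_19 / 19!.
Computing: Bell_19 = 5832742205057 and 19! = 121645100408832000, giving
4 * 5832742205057/121645100408832000 = 5832742205057/30411275102208000.

5832742205057/30411275102208000


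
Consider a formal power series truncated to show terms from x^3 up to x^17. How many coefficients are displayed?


From x^3 to x^17 inclusive, the count is 17 - 3 + 1 = 15.

15


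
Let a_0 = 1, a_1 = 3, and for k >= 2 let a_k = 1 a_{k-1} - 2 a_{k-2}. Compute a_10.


Iterating the recurrence forward:
a_0 = 1
a_1 = 3
a_2 = 1*3 - 2*1 = 1
a_3 = 1*1 - 2*3 = -5
a_4 = 1*-5 - 2*1 = -7
a_5 = 1*-7 - 2*-5 = 3
a_6 = 1*3 - 2*-7 = 17
a_7 = 1*17 - 2*3 = 11
a_8 = 1*11 - 2*17 = -23
a_9 = 1*-23 - 2*11 = -45
a_10 = 1*-45 - 2*-23 = 1
So a_10 = 1.

1


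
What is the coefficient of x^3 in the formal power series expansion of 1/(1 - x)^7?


The negative binomial / multiset identity is
1/(1 - x)^r = sum_{k>=0} C(k + r - 1, r - 1) x^k.
Here r = 7 and k = 3, so the coefficient is
C(3 + 6, 6) = C(9, 6)
= 84

84


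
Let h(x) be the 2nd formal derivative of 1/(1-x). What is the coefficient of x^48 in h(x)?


Differentiating 2 times: d^2/dx^2 [1/(1-x)] = 2!/(1-x)^3.
The expansion 1/(1-x)^3 = sum_{k>=0} C(k+2, 2) x^k, so the coefficient of x^n in 2!/(1-x)^3 is 2! * C(n+2, 2).
For n = 48: 2 * C(50, 2) = 2 * 1225 = 2450

2450


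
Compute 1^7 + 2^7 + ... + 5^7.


This power sum has a closed form given by Faulhaber's formula
sum_{k=1}^{m} k^p = (1 / (p + 1)) * sum_{j=0}^{p} C(p + 1, j) B_j m^(p + 1 - j),
but for small m direct computation is fastest:
1 + 128 + 2187 + 16384 + 78125 = 96825.

96825


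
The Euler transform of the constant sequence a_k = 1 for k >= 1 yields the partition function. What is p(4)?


The Euler transform converts the sequence a_k = 1 into the number of integer partitions.
Using the recurrence or dynamic programming:
p(4) = 5

5


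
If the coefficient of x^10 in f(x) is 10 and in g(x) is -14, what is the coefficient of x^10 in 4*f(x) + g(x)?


Scalar multiplication scales coefficients: 4 * 10 = 40.
Then add the g coefficient: 40 + -14
= 26

26


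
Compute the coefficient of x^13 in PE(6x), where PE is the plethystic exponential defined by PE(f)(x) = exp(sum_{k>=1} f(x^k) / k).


With f(x) = 6x, the exponent is sum_{k>=1} 6 x^k / k = 6 * (-ln(1 - x)). Exponentiating:
PE(6x) = exp(-6 ln(1 - x)) = 1/(1 - x)^6.
By the negative binomial expansion, [x^n] 1/(1 - x)^6 = C(n + 5, 5).
For n = 13: C(18, 5) = 8568.

8568


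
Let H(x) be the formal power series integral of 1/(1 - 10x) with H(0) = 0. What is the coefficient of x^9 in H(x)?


1/(1 - 10x) = sum_{k>=0} 10^k x^k. Integrating termwise with H(0) = 0:
H(x) = sum_{k>=0} 10^k x^(k+1) / (k+1) = sum_{m>=1} 10^(m-1) x^m / m.
For m = 9: 10^8/9 = 100000000/9 = 100000000/9.

100000000/9


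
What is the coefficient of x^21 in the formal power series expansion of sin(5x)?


The Maclaurin series is sin(t) = sum_{k>=0} (-1)^k t^(2k+1) / (2k+1)!, so substituting t = 5x, only odd powers of x are nonzero, with coefficient of x^(2k+1) equal to (-1)^k 5^(2k+1) / (2k+1)!.
Write 21 = 2*10 + 1, giving the coefficient (-1)^10 * 5^21 / 21! = 476837158203125/51090942171709440000 = 762939453125/81745507474735104.

762939453125/81745507474735104


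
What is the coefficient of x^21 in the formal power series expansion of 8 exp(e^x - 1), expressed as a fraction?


exp(e^x - 1) is the exponential generating function for the Bell numbers Bell_k: exp(e^x - 1) = sum_{k>=0} Bell_k x^k / k!.
So the coefficient of x^21 in 8 exp(e^x - 1) is 8 Bell_21 / 21!.
Computing: Bell_21 = 474869816156751 and 21! = 51090942171709440000, giving
8 * 474869816156751/51090942171709440000 = 158289938718917/2128789257154560000.

158289938718917/2128789257154560000


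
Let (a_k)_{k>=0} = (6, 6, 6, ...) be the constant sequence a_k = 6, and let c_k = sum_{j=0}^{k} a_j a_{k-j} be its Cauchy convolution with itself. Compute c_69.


Since a_j = 6 for all j >= 0, the convolution sum becomes
c_k = sum_{j=0}^{k} 6 * 6 = 36 * (k + 1).
Equivalently, the generating function of (a_k) is 6/(1 - x) and its square is 36/(1 - x)^2 = sum_{k>=0} 36(k + 1) x^k.
For k = 69: 36 * 70 = 2520.

2520


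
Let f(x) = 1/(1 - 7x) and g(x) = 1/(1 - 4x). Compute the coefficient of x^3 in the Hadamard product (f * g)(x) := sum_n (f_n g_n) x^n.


f has coefficients f_k = 7^k and g has coefficients g_k = 4^k, so the Hadamard product has coefficient (f*g)_k = 7^k * 4^k = 28^k.
For k = 3: 28^3 = 21952.

21952


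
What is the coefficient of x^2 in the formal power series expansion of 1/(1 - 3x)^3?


The general identity 1/(1 - c x)^r = sum_{k>=0} c^k C(k + r - 1, r - 1) x^k follows by substituting y = c x into 1/(1 - y)^r = sum_{k>=0} C(k + r - 1, r - 1) y^k.
For c = 3, r = 3, k = 2:
3^2 * C(4, 2) = 9 * 6 = 54.

54


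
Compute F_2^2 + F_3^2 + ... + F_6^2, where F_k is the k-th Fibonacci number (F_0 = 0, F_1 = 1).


There is a standard identity sum_{k=0}^{N} F_k^2 = F_N * F_{N+1} (proved inductively from the telescoping relation F_k^2 = F_k F_{k+1} - F_{k-1} F_k). Then
sum_{k=2}^{6} F_k^2 = F_6 F_7 - F_1 F_2.
Computing: F_6 = 8, F_7 = 13, F_1 = 1, F_2 = 1.
Sum = 8 * 13 - 1 * 1 = 103.

103


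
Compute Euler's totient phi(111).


phi(n) counts integers in [1, n] coprime to n. Using the multiplicative formula phi(n) = n * prod_{p | n} (1 - 1/p):
111 = 3 * 37, so
phi(111) = 111 * (1 - 1/3) * (1 - 1/37) = 72.

72


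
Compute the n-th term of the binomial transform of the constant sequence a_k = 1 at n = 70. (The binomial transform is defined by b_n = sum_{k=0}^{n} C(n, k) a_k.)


With a_k = 1 for all k, b_n = sum_{k=0}^{n} C(n, k) = 2^n by the binomial theorem.
For n = 70: 2^70 = 1180591620717411303424.

1180591620717411303424


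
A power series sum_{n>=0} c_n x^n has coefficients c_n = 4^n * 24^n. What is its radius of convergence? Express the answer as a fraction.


By the root test (Cauchy-Hadamard), the radius is R = 1 / limsup_n |c_n|^(1/n).
Here |c_n|^(1/n) = (4^n * 24^n)^(1/n) = 4 * 24 = 96 for all n.
So R = 1/96 = 1/96.

1/96


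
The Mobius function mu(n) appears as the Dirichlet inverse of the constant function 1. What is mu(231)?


231 = 3 * 7 * 11 (all distinct primes).
mu(231) = (-1)^3 = -1

-1


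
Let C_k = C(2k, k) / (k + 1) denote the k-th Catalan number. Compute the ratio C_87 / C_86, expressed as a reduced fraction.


Using C_k = (2k)! / (k! (k+1)!), the ratio C_{k+1}/C_k simplifies to
C_{k+1}/C_k = [(2k+2)! / ((k+1)! (k+2)!)] * [k! (k+1)! / (2k)!]
 = (2k+2)(2k+1) / ((k+1)(k+2)) = 2(2k+1) / (k+2).
For k = 86: 2(2*86 + 1) / (86 + 2) = 346/88 = 173/44.

173/44


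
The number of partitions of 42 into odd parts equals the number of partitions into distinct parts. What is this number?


Computing partitions of 42 into odd parts (1, 3, 5, ...):
Using the generating function prod_{k>=0} 1/(1-x^(2k+1)),
the count is 1426

1426


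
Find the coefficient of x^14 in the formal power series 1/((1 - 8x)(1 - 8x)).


By partial fractions or Cauchy convolution:
The coefficient equals sum_{k=0}^{14} 8^k * 8^(14-k).
= 65970697666560

65970697666560


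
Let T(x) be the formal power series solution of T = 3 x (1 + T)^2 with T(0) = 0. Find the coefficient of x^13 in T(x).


Apply the Lagrange inversion formula: if T = 3 x * phi(T) with phi(t) = (1 + t)^2, then [x^n] T = 3^n * (1/n) [t^(n-1)] phi(t)^n = 3^n * (1/n) [t^(n-1)] (1 + t)^(2n) = 3^n * (1/n) C(2n, n-1).
Using the identity C(2n, n-1) = C(2n, n) * n / (n+1), the unscaled factor equals C(2n, n) / (n+1) = C_n, the n-th Catalan number.
For n = 13: C_13 = C(26, 13) / 14 = 10400600/14 = 742900.
With the 3^13 = 1594323 factor, the coefficient is 1594323 * 742900 = 1184422556700.

1184422556700


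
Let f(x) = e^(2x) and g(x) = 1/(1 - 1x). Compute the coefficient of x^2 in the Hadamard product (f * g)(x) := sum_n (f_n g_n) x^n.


Expanding: f_k = 2^k/k! (from e^(2x)) and g_k = 1^k (from 1/(1 - 1x)). So the Hadamard coefficient (f * g)_k = 2^k 1^k / k! = (2)^k / k!.
For k = 2: 2^2/2! = 4/2 = 2.

2


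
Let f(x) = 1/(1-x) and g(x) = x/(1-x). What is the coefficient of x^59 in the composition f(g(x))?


First simplify the composition: f(g(x)) = 1/(1 - x/(1-x)) = (1-x)/((1-x) - x) = (1-x)/(1-2x).
Now extract the coefficient. Write (1-x)/(1-2x) = 1/(1-2x) - x/(1-2x).
The coefficient of x^n in 1/(1-2x) is 2^n, and in x/(1-2x) is 2^(n-1) (for n >= 1).
So the coefficient of x^59 is 2^59 - 2^58 = 576460752303423488 - 288230376151711744 = 288230376151711744.

288230376151711744


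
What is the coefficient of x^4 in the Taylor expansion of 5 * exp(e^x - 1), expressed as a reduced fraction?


exp(e^x - 1) = sum_{k>=0} Bell_k x^k / k!, where Bell_k is the k-th Bell number.
So the coefficient of x^4 is 5 * Bell_4 / 4!.
Computing: Bell_4 = 15 and 4! = 24, giving
5 * 15/24 = 25/8.

25/8


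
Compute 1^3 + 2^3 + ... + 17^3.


This power sum has a closed form given by Faulhaber's formula
sum_{k=1}^{m} k^p = (1 / (p + 1)) * sum_{j=0}^{p} C(p + 1, j) B_j m^(p + 1 - j),
but for small m direct computation is fastest:
1 + 8 + 27 + 64 + 125 + 216 + 343 + 512 + 729 + 1000 + 1331 + 1728 + 2197 + 2744 + 3375 + 4096 + 4913 = 23409.

23409


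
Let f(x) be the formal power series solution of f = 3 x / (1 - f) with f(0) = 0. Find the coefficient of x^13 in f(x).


Apply Lagrange inversion: f = 3 x * phi(f) with phi(t) = 1/(1 - t), so
[x^n] f = 3^n * (1/n) [t^(n-1)] phi(t)^n = 3^n * (1/n) [t^(n-1)] (1 - t)^(-n) = 3^n * (1/n) C(2n - 2, n - 1) = 3^n * C_{n-1}.
For n = 13: C_12 = C(24, 12) / 13 = 2704156/13 = 208012.
With the 3^13 = 1594323 factor, the coefficient is 1594323 * 208012 = 331638315876.

331638315876


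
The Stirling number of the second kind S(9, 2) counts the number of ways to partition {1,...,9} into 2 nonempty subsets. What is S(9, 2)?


Using the explicit formula S(n,k) = (1/k!) sum_{j=0}^{k} (-1)^(k-j) C(k,j) j^n:
S(9, 2) = 255
Equivalently, S(n,k) is n! times the coefficient of x^n in the EGF (e^x - 1)^k / k!.

255


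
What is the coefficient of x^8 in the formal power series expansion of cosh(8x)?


The Maclaurin series is cosh(t) = sum_{m>=0} t^(2m) / (2m)!, so substituting t = 8x, only even powers of x are nonzero, with coefficient of x^(2m) equal to 8^(2m) / (2m)!.
For x^8 the coefficient is 8^8/8! = 16777216/40320 = 131072/315.

131072/315


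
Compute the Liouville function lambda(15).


The Liouville function is lambda(k) = (-1)^Omega(k), where Omega(k) counts the prime factors of k with multiplicity.
Factoring: 15 = 3 * 5, so Omega(15) = 2.
lambda(15) = (-1)^2 = 1.

1


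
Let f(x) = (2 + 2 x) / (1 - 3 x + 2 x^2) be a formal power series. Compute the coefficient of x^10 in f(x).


Write f(x) = sum_{k>=0} a_k x^k. Multiplying both sides by 1 - 3 x + 2 x^2 gives
(1 - 3 x + 2 x^2) sum_{k>=0} a_k x^k = 2 + 2 x.
Matching coefficients:
 x^0: a_0 = 2
 x^1: a_1 - 3 a_0 = 2  =>  a_1 = 3*2 + 2 = 8
 x^k (k >= 2): a_k = 3 a_{k-1} - 2 a_{k-2}.
Iterating: a_2 = 20, a_3 = 44, a_4 = 92, a_5 = 188, a_6 = 380, a_7 = 764, a_8 = 1532, a_9 = 3068, a_10 = 6140.
So the coefficient of x^10 is 6140.

6140


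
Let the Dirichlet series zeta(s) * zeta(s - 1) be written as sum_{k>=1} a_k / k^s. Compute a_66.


Convolution gives a_k = sum_{d | k} d * 1 = sum_{d | k} d = sigma(k), the sum of positive divisors of k.
For k = 66, the divisors are 1, 2, 3, 6, 11, 22, 33, 66, so
sigma(66) = 1 + 2 + 3 + 6 + 11 + 22 + 33 + 66 = 144.

144


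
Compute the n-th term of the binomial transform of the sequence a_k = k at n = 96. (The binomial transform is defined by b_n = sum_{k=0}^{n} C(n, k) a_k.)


With a_k = k, b_n = sum_{k=0}^{n} C(n, k) k. Using k * C(n, k) = n * C(n-1, k-1) gives b_n = n * sum_{k>=1} C(n-1, k-1) = n * 2^(n-1).
For n = 96: 96 * 2^95 = 96 * 39614081257132168796771975168 = 3802951800684688204490109616128.

3802951800684688204490109616128


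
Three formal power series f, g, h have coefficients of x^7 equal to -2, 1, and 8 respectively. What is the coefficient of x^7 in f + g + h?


Series addition is componentwise:
-2 + 1 + 8
= 7

7


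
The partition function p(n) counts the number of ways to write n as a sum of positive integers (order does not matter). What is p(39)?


Using the generating function prod_{k>=1} 1/(1-x^k), we compute p(39).
By dynamic programming over parts 1 through 39:
p(39) = 31185

31185


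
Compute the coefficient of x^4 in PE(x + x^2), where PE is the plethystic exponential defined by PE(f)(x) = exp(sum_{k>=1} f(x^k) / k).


With f(x) = x + x^2, the exponent is sum_{k>=1} (x^k + x^(2k)) / k = -ln(1 - x) - ln(1 - x^2). Exponentiating:
PE(x + x^2) = 1 / ((1 - x)(1 - x^2)).
This is the generating function for partitions of n into parts of size 1 or 2. The number of 2's can be any j in 0..2, and the rest are 1's, so
[x^4] = floor(4/2) + 1 = 3.

3


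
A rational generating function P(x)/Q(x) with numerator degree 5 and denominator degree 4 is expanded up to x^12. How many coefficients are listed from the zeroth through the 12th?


Expanding up to x^12 gives the coefficients for x^0, x^1, ..., x^12.
That is 12 + 1 = 13 coefficients in total.

13


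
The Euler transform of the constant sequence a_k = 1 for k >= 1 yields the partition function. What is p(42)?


The Euler transform converts the sequence a_k = 1 into the number of integer partitions.
Using the recurrence or dynamic programming:
p(42) = 53174

53174


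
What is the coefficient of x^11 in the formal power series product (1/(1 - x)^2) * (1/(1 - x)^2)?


Combine the factors: (1/(1 - x)^2) * (1/(1 - x)^2) = 1/(1 - x)^4.
Then use 1/(1 - x)^r = sum_{k>=0} C(k + r - 1, r - 1) x^k with r = 4 and k = 11:
C(14, 3) = 364.

364


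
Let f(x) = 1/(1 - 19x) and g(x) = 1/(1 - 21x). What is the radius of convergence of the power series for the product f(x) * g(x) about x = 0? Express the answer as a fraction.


The radius of 1/(1 - 19x) is 1/19 (nearest singularity at x = 1/19), and the radius of 1/(1 - 21x) is 1/21.
The product f(x)*g(x) = 1/((1 - 19x)(1 - 21x)) has singularities at both 1/19 and 1/21, so its radius of convergence is the distance to the nearest one:
min(1/19, 1/21) = 1/21.

1/21


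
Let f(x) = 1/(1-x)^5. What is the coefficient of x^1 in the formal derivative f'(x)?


Differentiate: d/dx [ 1/(1-x)^r ] = r / (1-x)^(r+1).
Here r = 5, so f'(x) = 5 / (1-x)^6.
The expansion of 1/(1-x)^(r+1) has coefficient of x^n equal to C(n+r, r).
So the coefficient of x^1 in f'(x) is
5 * C(6, 5) = 5 * 6 = 30

30


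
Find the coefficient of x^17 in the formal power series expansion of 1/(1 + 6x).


Write 1/(1 + c x) = 1/(1 - (-c) x) and apply the geometric-series identity
1/(1 - y) = sum_{k>=0} y^k to get 1/(1 + c x) = sum_{k>=0} (-c)^k x^k.
So the coefficient of x^k is (-c)^k = (-1)^k * c^k.
Here c = 6 and k = 17:
(-6)^17 = -1 * 16926659444736 = -16926659444736

-16926659444736


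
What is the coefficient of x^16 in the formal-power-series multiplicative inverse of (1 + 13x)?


The inverse is 1/(1 + 13x). Apply the geometric identity 1/(1 - y) = sum_{k>=0} y^k with y = -13x:
1/(1 + 13x) = sum_{k>=0} (-13)^k x^k.
So the coefficient of x^16 is (-13)^16 = 665416609183179841.

665416609183179841


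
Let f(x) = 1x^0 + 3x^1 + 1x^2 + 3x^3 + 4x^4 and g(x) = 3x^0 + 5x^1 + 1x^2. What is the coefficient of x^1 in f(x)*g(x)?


Cauchy product at x^1:
1*5 + 3*3
= 14

14


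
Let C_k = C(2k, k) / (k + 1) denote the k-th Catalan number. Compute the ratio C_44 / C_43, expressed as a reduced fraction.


Using C_k = (2k)! / (k! (k+1)!), the ratio C_{k+1}/C_k simplifies to
C_{k+1}/C_k = [(2k+2)! / ((k+1)! (k+2)!)] * [k! (k+1)! / (2k)!]
 = (2k+2)(2k+1) / ((k+1)(k+2)) = 2(2k+1) / (k+2).
For k = 43: 2(2*43 + 1) / (43 + 2) = 174/45 = 58/15.

58/15


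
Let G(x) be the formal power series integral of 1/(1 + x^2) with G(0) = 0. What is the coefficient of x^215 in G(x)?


1/(1 + x^2) = sum_{j>=0} (-1)^j x^(2j). Integrating termwise with G(0) = 0:
G(x) = sum_{j>=0} (-1)^j x^(2j+1) / (2j+1) = arctan(x).
Only odd powers are nonzero. For x^215 write 215 = 2*107 + 1, giving
(-1)^107 / 215 = -1/215 = -1/215.

-1/215


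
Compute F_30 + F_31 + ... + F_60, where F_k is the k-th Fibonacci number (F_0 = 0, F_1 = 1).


Use the identity sum_{k=0}^{N} F_k = F_{N+2} - 1 (which follows from F_{k+2} - F_{k+1} = F_k). Then
sum_{k=30}^{60} F_k = (F_{62} - 1) - (F_{31} - 1) = F_{62} - F_{31}.
Computing: F_{62} = 4052739537881, F_{31} = 1346269, so
Sum = 4052739537881 - 1346269 = 4052738191612.

4052738191612


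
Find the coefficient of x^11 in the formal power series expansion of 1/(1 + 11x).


Write 1/(1 + c x) = 1/(1 - (-c) x) and apply the geometric-series identity
1/(1 - y) = sum_{k>=0} y^k to get 1/(1 + c x) = sum_{k>=0} (-c)^k x^k.
So the coefficient of x^k is (-c)^k = (-1)^k * c^k.
Here c = 11 and k = 11:
(-11)^11 = -1 * 285311670611 = -285311670611

-285311670611


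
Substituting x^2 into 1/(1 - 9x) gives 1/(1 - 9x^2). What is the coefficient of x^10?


The coefficient of x^(2m) in 1/(1 - 9x^2) is 9^m.
With n = 10 = 2*5, the coefficient is 9^5 = 59049.

59049


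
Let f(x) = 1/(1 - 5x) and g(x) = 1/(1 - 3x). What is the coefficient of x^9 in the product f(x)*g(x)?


The coefficient of x^n in f*g is the Cauchy product: sum_{k=0}^{n} a^k * b^(n-k).
With a=5, b=3, n=9:
sum_{k=0}^{9} 5^k * 3^(9-k)
= 4853288

4853288


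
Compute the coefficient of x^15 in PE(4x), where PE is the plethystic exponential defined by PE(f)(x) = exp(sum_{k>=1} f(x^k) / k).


With f(x) = 4x, the exponent is sum_{k>=1} 4 x^k / k = 4 * (-ln(1 - x)). Exponentiating:
PE(4x) = exp(-4 ln(1 - x)) = 1/(1 - x)^4.
By the negative binomial expansion, [x^n] 1/(1 - x)^4 = C(n + 3, 3).
For n = 15: C(18, 3) = 816.

816


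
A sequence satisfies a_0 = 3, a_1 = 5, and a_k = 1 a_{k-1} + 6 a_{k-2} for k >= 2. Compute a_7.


The characteristic equation is t^2 - 1 t - 6 = 0, with roots r_1 = 3 and r_2 = -2 (so c_1 = r_1 + r_2, c_2 = -r_1 r_2 as required).
One can use the closed form a_n = A r_1^n + B r_2^n, but direct iteration is more reliable:
a_0 = 3, a_1 = 5, a_2 = 23, a_3 = 53, a_4 = 191, a_5 = 509, a_6 = 1655, a_7 = 4709.
So a_7 = 4709.

4709


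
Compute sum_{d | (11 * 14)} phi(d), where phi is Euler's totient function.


First, 11 * 14 = 154. One classical identity is sum_{d | n} phi(d) = n (each k in [1, n] has a unique gcd with n, and among the k's with gcd(k, n) = n/d there are phi(d) of them). So the sum equals 154. We also verify directly:
Divisors of 154: 1, 2, 7, 11, 14, 22, 77, 154.
phi values: 1, 1, 6, 10, 6, 10, 60, 60.
Sum = 154.

154


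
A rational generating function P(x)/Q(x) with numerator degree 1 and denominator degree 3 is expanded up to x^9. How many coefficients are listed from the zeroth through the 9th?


Expanding up to x^9 gives the coefficients for x^0, x^1, ..., x^9.
That is 9 + 1 = 10 coefficients in total.

10


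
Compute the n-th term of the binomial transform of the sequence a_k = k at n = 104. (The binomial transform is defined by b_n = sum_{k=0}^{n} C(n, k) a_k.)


With a_k = k, b_n = sum_{k=0}^{n} C(n, k) k. Using k * C(n, k) = n * C(n-1, k-1) gives b_n = n * sum_{k>=1} C(n-1, k-1) = n * 2^(n-1).
For n = 104: 104 * 2^103 = 104 * 10141204801825835211973625643008 = 1054685299389886862045257066872832.

1054685299389886862045257066872832


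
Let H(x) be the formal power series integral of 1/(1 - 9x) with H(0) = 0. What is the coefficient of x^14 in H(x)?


1/(1 - 9x) = sum_{k>=0} 9^k x^k. Integrating termwise with H(0) = 0:
H(x) = sum_{k>=0} 9^k x^(k+1) / (k+1) = sum_{m>=1} 9^(m-1) x^m / m.
For m = 14: 9^13/14 = 2541865828329/14 = 2541865828329/14.

2541865828329/14


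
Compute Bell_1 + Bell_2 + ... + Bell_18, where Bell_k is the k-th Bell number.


Recall Bell_k counts set partitions of a k-set (with Bell_0 = 1 by convention).
Bell_1 through Bell_18: 1, 2, 5, 15, 52, 203, 877, 4140, 21147, 115975, 678570, 4213597, 27644437, 190899322, 1382958545, 10480142147, 82864869804, 682076806159
Sum = 1 + 2 + 5 + 15 + 52 + 203 + 877 + 4140 + 21147 + 115975 + 678570 + 4213597 + 27644437 + 190899322 + 1382958545 + 10480142147 + 82864869804 + 682076806159 = 777028354998.

777028354998


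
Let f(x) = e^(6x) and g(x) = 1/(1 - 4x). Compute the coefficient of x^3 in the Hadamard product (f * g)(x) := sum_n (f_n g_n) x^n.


Expanding: f_k = 6^k/k! (from e^(6x)) and g_k = 4^k (from 1/(1 - 4x)). So the Hadamard coefficient (f * g)_k = 6^k 4^k / k! = (24)^k / k!.
For k = 3: 24^3/3! = 13824/6 = 2304.

2304


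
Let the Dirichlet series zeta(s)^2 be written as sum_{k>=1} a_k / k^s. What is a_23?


The Dirichlet convolution of the constant function 1 with itself gives (1 * 1)(k) = sum_{d | k} 1 = d(k), the number of positive divisors of k.
Since zeta(s) = sum_{k>=1} 1/k^s, we have zeta(s)^2 = sum_{k>=1} d(k)/k^s, so a_k = d(k).
For k = 23: the divisors are 1, 23.
Count = 2.

2


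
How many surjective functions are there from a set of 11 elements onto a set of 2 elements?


By inclusion-exclusion on which target elements are missed, the number of surjections from an n-set onto a k-set is
surj(n, k) = sum_{j=0}^{k} (-1)^j C(k, j) (k - j)^n.
Equivalently surj(n, k) = k! * S(n, k), where S(n, k) is the Stirling number of the second kind.
For n = 11, k = 2:
S(11, 2) = 1023, so
surj = 2! * 1023 = 2 * 1023 = 2046.

2046


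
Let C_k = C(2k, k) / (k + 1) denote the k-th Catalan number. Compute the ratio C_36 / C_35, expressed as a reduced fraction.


Using C_k = (2k)! / (k! (k+1)!), the ratio C_{k+1}/C_k simplifies to
C_{k+1}/C_k = [(2k+2)! / ((k+1)! (k+2)!)] * [k! (k+1)! / (2k)!]
 = (2k+2)(2k+1) / ((k+1)(k+2)) = 2(2k+1) / (k+2).
For k = 35: 2(2*35 + 1) / (35 + 2) = 142/37 = 142/37.

142/37


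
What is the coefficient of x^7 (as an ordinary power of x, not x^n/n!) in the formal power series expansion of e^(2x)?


The exponential series is e^y = sum_{k>=0} y^k / k!. Substituting y = 2x gives
e^(2x) = sum_{k>=0} 2^k x^k / k!.
So the coefficient of x^n is a^n/n! with a = 2, n = 7:
2^7 / 7! = 128/5040 = 8/315

8/315


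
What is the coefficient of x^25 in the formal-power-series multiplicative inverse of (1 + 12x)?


The inverse is 1/(1 + 12x). Apply the geometric identity 1/(1 - y) = sum_{k>=0} y^k with y = -12x:
1/(1 + 12x) = sum_{k>=0} (-12)^k x^k.
So the coefficient of x^25 is (-12)^25 = -953962166440690129601298432.

-953962166440690129601298432


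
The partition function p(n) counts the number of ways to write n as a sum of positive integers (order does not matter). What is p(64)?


Using the generating function prod_{k>=1} 1/(1-x^k), we compute p(64).
By dynamic programming over parts 1 through 64:
p(64) = 1741630

1741630


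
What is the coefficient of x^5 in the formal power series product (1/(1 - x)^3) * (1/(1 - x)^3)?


Combine the factors: (1/(1 - x)^3) * (1/(1 - x)^3) = 1/(1 - x)^6.
Then use 1/(1 - x)^r = sum_{k>=0} C(k + r - 1, r - 1) x^k with r = 6 and k = 5:
C(10, 5) = 252.

252


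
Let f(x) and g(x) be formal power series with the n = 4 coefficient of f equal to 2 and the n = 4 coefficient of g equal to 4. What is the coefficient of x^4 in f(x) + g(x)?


Addition of formal power series is termwise.
The coefficient of x^4 in f + g = 2 + 4
= 6

6


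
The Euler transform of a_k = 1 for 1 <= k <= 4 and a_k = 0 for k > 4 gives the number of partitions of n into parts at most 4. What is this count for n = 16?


Partitions of 16 into parts at most 4:
Using generating function (1-x)^(-1)(1-x^2)^(-1)...(1-x^4)^(-1),
the coefficient of x^16 = 64

64


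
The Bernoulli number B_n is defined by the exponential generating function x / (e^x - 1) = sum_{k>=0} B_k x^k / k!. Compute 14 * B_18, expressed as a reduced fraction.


Bernoulli numbers can also be computed recursively via B_0 = 1 and sum_{j=0}^{m} C(m+1, j) B_j = 0 for m >= 1. Odd-index Bernoulli numbers vanish for k >= 3.
Computing B_18 = 43867/798, so 14 * B_18 = 14 * 43867/798 = 43867/57.

43867/57


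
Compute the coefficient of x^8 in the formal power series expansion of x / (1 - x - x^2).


Let f(x) = sum_{k>=0} a_k x^k. Multiplying f(x) * (1 - x - x^2) = x and matching coefficients gives a_0 = 0, a_1 = 1, and a_k = a_{k-1} + a_{k-2} for k >= 2. These are the Fibonacci numbers F_k.
Iterating from F_0 = 0, F_1 = 1:
F_0=0, F_1=1, F_2=1, F_3=2, F_4=3, F_5=5, F_6=8, F_7=13, F_8=21
F_8 = 21.

21


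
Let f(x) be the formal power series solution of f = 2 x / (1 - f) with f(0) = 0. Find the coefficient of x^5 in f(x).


Apply Lagrange inversion: f = 2 x * phi(f) with phi(t) = 1/(1 - t), so
[x^n] f = 2^n * (1/n) [t^(n-1)] phi(t)^n = 2^n * (1/n) [t^(n-1)] (1 - t)^(-n) = 2^n * (1/n) C(2n - 2, n - 1) = 2^n * C_{n-1}.
For n = 5: C_4 = C(8, 4) / 5 = 70/5 = 14.
With the 2^5 = 32 factor, the coefficient is 32 * 14 = 448.

448


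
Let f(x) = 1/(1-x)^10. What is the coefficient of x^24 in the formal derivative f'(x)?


Differentiate: d/dx [ 1/(1-x)^r ] = r / (1-x)^(r+1).
Here r = 10, so f'(x) = 10 / (1-x)^11.
The expansion of 1/(1-x)^(r+1) has coefficient of x^n equal to C(n+r, r).
So the coefficient of x^24 in f'(x) is
10 * C(34, 10) = 10 * 131128140 = 1311281400

1311281400


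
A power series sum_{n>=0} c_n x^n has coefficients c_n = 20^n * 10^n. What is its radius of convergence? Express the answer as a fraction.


By the root test (Cauchy-Hadamard), the radius is R = 1 / limsup_n |c_n|^(1/n).
Here |c_n|^(1/n) = (20^n * 10^n)^(1/n) = 20 * 10 = 200 for all n.
So R = 1/200 = 1/200.

1/200


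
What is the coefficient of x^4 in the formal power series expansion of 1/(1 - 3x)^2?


The general identity 1/(1 - c x)^r = sum_{k>=0} c^k C(k + r - 1, r - 1) x^k follows by substituting y = c x into 1/(1 - y)^r = sum_{k>=0} C(k + r - 1, r - 1) y^k.
For c = 3, r = 2, k = 4:
3^4 * C(5, 1) = 81 * 5 = 405.

405


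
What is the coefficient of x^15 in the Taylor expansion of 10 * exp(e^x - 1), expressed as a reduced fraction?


exp(e^x - 1) = sum_{k>=0} Bell_k x^k / k!, where Bell_k is the k-th Bell number.
So the coefficient of x^15 is 10 * Bell_15 / 15!.
Computing: Bell_15 = 1382958545 and 15! = 1307674368000, giving
10 * 1382958545/1307674368000 = 276591709/26153487360.

276591709/26153487360


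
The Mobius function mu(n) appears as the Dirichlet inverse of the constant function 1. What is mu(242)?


242 has a squared prime factor, so mu(242) = 0.
Factorization reveals a repeated prime.

0


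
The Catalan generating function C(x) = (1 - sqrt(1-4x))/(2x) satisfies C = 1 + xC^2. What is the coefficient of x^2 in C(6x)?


Substituting x -> 6x scales the n-th coefficient by 6^n, so [x^2] C(6x) = 6^2 * C_2.
C_2 = C(2*2, 2)/(3) = 6/3 = 2.
So 6^2 * 2 = 36 * 2 = 72.

72


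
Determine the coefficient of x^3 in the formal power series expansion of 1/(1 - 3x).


The geometric series identity gives 1/(1 - c x) = sum_{k>=0} c^k x^k, so the coefficient of x^k is c^k.
Here c = 3 and k = 3.
Computing: 3^3 = 27

27


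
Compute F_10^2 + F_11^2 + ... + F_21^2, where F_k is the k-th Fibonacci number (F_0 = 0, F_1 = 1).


There is a standard identity sum_{k=0}^{N} F_k^2 = F_N * F_{N+1} (proved inductively from the telescoping relation F_k^2 = F_k F_{k+1} - F_{k-1} F_k). Then
sum_{k=10}^{21} F_k^2 = F_21 F_22 - F_9 F_10.
Computing: F_21 = 10946, F_22 = 17711, F_9 = 34, F_10 = 55.
Sum = 10946 * 17711 - 34 * 55 = 193862736.

193862736
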